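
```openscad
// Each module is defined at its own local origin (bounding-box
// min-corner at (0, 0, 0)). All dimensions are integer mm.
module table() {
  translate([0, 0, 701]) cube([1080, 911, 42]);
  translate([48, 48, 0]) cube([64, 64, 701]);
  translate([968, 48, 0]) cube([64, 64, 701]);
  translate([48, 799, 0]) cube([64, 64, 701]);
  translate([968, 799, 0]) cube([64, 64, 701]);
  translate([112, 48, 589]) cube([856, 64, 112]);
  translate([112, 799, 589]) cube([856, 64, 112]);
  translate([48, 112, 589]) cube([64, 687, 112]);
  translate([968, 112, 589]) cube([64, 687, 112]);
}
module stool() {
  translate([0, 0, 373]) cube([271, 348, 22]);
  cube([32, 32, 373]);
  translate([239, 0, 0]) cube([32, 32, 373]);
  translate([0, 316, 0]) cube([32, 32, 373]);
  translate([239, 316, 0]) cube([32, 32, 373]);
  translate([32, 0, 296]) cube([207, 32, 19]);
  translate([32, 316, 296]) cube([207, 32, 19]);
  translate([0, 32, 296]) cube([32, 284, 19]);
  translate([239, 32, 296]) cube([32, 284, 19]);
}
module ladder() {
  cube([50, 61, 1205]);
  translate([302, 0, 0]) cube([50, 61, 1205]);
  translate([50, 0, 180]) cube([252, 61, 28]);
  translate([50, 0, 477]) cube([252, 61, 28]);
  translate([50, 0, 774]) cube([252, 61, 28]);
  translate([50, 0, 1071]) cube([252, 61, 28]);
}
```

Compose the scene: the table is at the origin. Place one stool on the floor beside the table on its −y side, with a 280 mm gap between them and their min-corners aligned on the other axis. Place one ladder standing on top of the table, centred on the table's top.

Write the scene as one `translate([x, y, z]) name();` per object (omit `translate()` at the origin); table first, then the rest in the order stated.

table();
translate([0, -628, 0]) stool();
translate([364, 425, 743]) ladder();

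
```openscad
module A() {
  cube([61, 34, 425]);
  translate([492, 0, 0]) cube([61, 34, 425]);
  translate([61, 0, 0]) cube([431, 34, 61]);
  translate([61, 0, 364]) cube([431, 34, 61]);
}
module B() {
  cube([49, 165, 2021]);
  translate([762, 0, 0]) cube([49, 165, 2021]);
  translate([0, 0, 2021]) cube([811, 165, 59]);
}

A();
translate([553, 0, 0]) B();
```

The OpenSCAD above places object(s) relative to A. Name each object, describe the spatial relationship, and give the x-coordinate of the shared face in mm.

A is a picture frame. B is a door frame. The door frame is against the picture frame's +x side, with their −y faces flush. The x-coordinate of the shared face is 553 mm.

The picture frame's +x face and the door frame's −x face are both at x = 553 mm.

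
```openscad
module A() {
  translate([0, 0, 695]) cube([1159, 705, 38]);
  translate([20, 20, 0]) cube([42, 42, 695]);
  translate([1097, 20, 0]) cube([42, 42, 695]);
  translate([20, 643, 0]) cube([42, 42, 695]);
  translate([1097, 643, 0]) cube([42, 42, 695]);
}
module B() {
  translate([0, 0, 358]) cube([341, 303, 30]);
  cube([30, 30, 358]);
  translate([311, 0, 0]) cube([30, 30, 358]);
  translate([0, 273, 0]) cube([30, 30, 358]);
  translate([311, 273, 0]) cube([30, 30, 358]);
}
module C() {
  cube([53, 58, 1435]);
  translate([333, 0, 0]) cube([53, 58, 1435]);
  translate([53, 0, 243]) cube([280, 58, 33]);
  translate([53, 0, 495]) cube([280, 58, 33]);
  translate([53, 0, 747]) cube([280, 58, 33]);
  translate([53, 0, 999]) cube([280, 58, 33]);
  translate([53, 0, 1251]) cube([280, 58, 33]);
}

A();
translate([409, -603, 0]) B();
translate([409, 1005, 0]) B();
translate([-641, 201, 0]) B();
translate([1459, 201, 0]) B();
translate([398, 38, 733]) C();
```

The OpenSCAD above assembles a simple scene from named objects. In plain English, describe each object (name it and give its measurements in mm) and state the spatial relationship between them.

A is a table with a 1159×705 mm rectangular top, 38 mm thick, top surface at z = 733 mm, supported by four 42×42 mm square legs, each inset 20 mm from the nearest pair of top edges, running from the floor.

B is a four-legged stool. The seat is 341×303 mm, 30 mm thick, top at z = 388 mm. It stands on four square legs, each 30×30 mm in cross-section, from z = 0 to the seat underside, each flush with a corner of the seat.

C is a wooden ladder with two side rails of 53×58 mm section and 1435 mm height, set 386 mm apart overall. Between them run 5 rectangular rungs (58 mm deep, 33 mm thick), front faces flush with the rails' −y face. The bottom of the first rung is 243 mm above the floor and each subsequent rung is 252 mm higher than the one below.

Four stools sit around the table at the −y, +y, −x, +x sides. The ladder is on top of the table.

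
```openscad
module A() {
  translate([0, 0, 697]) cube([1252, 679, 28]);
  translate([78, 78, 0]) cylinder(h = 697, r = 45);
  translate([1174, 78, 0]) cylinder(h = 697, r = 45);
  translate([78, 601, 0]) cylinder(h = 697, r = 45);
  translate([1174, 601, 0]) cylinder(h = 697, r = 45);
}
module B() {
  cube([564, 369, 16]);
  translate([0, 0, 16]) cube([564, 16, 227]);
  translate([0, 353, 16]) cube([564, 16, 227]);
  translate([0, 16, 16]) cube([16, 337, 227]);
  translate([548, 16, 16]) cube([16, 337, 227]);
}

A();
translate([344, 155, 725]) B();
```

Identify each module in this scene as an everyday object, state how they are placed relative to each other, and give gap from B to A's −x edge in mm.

A is a table. B is an open box. The open box is on top of the table, centred. The gap from the open box to the table's −x edge is 344 mm.

The open box's min-x is at 344; the table's min-x is 0; gap = 344 mm.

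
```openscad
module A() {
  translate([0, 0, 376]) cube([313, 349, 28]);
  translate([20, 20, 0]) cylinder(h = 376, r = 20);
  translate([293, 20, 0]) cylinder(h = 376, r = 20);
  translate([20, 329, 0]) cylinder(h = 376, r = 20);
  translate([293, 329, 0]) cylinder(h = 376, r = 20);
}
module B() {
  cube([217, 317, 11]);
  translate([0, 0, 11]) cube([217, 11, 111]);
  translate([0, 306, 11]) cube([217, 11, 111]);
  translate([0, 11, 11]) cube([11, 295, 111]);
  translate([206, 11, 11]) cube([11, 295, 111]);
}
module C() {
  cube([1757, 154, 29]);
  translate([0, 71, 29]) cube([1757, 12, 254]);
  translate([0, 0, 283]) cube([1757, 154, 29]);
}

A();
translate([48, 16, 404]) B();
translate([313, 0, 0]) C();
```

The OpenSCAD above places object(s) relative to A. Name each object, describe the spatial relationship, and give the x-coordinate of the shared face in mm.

The stool's +x face and the I-beam's −x face are both at x = 313 mm.

A is a stool. B is an open box. C is an I-beam. The open box is on top of the stool, centred. The I-beam is against the stool's +x side, with their −y faces flush. The x-coordinate of the shared face is 313 mm.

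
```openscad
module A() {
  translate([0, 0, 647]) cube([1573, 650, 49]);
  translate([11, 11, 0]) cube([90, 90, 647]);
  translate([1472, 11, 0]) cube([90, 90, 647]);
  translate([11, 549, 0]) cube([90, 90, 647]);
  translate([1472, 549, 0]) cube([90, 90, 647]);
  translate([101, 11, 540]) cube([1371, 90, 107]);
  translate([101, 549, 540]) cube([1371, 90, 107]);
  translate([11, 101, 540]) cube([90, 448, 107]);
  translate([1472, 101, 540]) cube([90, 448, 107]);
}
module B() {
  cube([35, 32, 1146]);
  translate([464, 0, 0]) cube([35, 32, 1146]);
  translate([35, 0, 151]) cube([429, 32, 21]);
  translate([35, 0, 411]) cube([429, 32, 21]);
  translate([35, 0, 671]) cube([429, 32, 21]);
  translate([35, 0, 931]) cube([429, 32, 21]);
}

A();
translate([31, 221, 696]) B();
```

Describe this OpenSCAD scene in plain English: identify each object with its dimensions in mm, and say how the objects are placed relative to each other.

A is a table with a 1573×650 mm rectangular top, 49 mm thick, top surface at z = 696 mm, supported by four 90×90 mm square legs, each inset 11 mm from the nearest pair of top edges, running from the floor. Four apron rails, 90 mm thick and 107 mm tall, run between adjacent legs with their top edges flush with the underside of the top and their outer faces flush with the legs' outer faces.

B is a wooden ladder with two side rails of 35×32 mm section and 1146 mm height, set 499 mm apart overall. Between them run 4 rectangular rungs (32 mm deep, 21 mm thick), front faces flush with the rails' −y face. The bottom of the first rung is 151 mm above the floor and each subsequent rung is 260 mm higher than the one below.

The ladder is on top of the table.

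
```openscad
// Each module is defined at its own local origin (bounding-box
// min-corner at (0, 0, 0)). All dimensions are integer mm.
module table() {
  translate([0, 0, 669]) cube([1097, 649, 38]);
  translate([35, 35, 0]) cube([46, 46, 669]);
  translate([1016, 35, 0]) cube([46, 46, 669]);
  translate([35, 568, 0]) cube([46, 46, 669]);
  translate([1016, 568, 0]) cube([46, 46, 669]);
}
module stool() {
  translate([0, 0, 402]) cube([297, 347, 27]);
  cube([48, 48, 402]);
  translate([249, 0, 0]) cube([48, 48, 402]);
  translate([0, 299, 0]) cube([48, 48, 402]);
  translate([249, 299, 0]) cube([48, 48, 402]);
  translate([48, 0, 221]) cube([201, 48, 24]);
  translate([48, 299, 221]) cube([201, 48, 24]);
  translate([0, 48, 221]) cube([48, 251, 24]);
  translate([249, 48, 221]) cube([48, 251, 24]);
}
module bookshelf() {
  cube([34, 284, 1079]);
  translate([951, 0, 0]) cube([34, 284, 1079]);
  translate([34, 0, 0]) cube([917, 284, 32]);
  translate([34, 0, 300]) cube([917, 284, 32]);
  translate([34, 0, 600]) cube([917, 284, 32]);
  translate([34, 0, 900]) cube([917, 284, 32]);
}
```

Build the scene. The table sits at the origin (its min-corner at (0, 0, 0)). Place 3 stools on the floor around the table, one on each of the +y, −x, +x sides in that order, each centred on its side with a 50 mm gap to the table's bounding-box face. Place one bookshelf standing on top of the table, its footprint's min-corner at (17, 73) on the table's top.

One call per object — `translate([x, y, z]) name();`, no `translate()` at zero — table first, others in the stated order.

table();
translate([400, 699, 0]) stool();
translate([-347, 151, 0]) stool();
translate([1147, 151, 0]) stool();
translate([17, 73, 707]) bookshelf();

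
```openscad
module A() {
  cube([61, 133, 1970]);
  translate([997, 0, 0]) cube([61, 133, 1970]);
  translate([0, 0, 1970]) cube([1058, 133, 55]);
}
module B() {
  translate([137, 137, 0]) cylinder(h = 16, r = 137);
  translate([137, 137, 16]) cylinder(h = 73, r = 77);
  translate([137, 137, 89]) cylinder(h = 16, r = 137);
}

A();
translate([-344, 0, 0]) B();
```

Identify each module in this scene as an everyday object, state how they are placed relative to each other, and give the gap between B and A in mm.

The spool's nearest face is 70 mm from the door frame's −x face.

A is a door frame. B is a spool. The spool is on the floor beside the door frame on its −x side. The gap between the spool and the door frame is 70 mm.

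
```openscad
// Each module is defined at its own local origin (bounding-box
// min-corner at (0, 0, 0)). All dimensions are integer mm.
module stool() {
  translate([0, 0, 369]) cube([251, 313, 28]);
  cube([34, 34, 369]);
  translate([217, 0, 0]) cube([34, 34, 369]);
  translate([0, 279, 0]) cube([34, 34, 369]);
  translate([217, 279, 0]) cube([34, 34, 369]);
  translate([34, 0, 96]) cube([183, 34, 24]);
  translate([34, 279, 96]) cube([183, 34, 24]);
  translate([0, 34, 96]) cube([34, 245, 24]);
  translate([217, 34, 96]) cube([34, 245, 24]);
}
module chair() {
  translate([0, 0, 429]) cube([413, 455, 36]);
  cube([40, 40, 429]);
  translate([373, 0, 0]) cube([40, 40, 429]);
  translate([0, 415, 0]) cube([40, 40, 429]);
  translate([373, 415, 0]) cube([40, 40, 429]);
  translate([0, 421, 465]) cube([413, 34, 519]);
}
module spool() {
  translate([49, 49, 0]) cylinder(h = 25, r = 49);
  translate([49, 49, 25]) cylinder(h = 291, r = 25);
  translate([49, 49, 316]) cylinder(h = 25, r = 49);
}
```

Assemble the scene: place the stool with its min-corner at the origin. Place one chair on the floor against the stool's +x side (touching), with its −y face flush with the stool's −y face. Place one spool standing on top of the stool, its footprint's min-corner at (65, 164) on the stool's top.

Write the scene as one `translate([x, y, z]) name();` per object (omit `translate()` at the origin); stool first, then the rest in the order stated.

stool();
translate([251, 0, 0]) chair();
translate([65, 164, 397]) spool();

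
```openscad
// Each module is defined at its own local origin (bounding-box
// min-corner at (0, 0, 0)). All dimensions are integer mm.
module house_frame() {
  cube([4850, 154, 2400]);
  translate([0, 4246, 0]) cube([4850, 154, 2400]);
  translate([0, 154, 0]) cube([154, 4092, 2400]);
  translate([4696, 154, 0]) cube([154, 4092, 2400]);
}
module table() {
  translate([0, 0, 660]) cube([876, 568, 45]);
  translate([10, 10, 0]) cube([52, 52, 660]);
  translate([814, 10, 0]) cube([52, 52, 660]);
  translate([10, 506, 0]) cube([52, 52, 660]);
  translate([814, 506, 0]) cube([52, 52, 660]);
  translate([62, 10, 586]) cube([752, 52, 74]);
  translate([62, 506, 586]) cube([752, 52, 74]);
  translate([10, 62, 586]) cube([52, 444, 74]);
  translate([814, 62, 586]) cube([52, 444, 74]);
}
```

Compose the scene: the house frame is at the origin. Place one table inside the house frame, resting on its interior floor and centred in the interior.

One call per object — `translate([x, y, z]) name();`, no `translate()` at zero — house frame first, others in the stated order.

house_frame();
translate([1987, 1916, 0]) table();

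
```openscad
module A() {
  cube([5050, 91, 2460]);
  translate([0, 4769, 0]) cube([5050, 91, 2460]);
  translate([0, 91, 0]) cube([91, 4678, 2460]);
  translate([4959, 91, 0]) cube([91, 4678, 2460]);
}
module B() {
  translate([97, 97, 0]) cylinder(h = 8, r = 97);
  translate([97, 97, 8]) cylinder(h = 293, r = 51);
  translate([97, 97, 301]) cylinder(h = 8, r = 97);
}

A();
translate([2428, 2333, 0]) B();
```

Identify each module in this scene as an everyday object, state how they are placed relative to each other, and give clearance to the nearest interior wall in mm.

A is a house frame. B is a spool. The spool sits inside the house frame, centred. The clearance to the nearest interior wall is 2242 mm.

Clearances: x = 2337, y = 2242; minimum 2242 mm.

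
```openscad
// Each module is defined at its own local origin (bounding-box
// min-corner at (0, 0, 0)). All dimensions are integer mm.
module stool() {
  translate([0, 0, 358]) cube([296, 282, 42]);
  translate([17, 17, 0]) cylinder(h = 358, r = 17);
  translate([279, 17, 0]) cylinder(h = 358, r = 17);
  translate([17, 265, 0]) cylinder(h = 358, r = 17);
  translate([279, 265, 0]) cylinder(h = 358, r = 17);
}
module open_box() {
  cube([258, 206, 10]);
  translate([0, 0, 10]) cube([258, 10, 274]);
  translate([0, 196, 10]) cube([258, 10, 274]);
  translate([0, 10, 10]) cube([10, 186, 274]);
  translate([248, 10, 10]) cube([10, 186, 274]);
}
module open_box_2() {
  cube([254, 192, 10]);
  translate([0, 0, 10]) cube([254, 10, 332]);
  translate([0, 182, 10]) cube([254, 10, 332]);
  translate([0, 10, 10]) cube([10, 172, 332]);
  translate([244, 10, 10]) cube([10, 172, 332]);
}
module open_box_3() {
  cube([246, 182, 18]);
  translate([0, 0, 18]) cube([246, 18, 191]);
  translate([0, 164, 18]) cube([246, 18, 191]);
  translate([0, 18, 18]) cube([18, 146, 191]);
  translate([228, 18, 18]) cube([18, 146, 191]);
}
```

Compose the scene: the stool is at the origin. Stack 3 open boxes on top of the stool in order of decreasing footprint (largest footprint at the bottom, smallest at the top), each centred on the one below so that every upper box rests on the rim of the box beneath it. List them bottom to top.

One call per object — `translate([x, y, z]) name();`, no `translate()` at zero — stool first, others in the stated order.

stool();
translate([19, 38, 400]) open_box();
translate([21, 45, 684]) open_box_2();
translate([25, 50, 1026]) open_box_3();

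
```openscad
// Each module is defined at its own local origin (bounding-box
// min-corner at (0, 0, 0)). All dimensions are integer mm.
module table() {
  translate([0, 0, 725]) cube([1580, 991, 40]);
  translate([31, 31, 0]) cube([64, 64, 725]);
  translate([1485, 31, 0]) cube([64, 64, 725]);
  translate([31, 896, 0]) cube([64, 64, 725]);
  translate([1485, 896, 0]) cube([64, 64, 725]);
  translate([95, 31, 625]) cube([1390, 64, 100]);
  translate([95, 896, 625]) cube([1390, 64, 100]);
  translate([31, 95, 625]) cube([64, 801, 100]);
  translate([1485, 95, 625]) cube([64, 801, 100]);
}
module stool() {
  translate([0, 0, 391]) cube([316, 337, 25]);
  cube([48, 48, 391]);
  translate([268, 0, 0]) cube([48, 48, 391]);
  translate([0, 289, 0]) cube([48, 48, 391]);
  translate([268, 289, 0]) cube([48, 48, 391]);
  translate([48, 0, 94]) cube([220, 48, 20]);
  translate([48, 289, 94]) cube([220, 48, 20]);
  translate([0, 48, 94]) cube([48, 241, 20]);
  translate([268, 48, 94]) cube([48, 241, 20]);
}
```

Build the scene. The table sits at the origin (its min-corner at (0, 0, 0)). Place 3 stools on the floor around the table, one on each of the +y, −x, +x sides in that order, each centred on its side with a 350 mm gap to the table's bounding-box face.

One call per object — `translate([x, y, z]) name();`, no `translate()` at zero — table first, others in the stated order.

table();
translate([632, 1341, 0]) stool();
translate([-666, 327, 0]) stool();
translate([1930, 327, 0]) stool();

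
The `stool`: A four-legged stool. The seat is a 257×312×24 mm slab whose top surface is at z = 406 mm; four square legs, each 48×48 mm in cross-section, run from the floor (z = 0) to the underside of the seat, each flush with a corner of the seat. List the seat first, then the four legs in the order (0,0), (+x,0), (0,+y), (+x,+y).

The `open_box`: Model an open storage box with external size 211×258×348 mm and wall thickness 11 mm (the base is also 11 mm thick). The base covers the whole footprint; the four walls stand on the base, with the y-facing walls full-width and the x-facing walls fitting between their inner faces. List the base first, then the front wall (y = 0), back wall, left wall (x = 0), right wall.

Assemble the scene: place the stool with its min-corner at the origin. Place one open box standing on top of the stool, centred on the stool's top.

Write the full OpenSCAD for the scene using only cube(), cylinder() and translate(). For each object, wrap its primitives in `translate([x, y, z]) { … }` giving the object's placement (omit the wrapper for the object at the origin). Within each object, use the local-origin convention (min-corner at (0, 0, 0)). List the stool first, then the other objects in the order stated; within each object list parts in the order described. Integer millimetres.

translate([0, 0, 382]) cube([257, 312, 24]);
cube([48, 48, 382]);
translate([209, 0, 0]) cube([48, 48, 382]);
translate([0, 264, 0]) cube([48, 48, 382]);
translate([209, 264, 0]) cube([48, 48, 382]);
translate([23, 27, 406]) {
  cube([211, 258, 11]);
  translate([0, 0, 11]) cube([211, 11, 337]);
  translate([0, 247, 11]) cube([211, 11, 337]);
  translate([0, 11, 11]) cube([11, 236, 337]);
  translate([200, 11, 11]) cube([11, 236, 337]);
}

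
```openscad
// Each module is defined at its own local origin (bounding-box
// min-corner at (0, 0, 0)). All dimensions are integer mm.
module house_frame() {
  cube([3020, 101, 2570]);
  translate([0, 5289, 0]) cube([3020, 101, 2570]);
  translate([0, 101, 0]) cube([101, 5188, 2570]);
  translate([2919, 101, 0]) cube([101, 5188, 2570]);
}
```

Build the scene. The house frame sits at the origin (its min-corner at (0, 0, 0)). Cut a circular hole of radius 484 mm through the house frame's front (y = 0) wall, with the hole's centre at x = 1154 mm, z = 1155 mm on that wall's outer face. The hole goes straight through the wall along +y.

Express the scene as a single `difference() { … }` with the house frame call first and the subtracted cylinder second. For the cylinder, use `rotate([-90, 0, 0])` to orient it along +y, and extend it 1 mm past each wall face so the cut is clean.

difference() {
  house_frame();
  translate([1154, -1, 1155]) rotate([-90, 0, 0]) cylinder(h = 103, r = 484);
}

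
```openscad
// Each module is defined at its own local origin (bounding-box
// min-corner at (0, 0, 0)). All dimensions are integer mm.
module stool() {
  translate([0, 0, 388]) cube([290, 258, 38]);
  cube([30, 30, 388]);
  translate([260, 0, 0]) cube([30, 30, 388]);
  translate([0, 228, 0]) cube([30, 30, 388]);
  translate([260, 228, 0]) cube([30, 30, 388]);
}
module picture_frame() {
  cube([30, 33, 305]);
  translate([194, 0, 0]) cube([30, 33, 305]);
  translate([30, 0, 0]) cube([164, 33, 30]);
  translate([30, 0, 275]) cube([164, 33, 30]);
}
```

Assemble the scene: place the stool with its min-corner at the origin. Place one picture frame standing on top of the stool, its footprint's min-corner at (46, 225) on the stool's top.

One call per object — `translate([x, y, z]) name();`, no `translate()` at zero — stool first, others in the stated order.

stool();
translate([46, 225, 426]) picture_frame();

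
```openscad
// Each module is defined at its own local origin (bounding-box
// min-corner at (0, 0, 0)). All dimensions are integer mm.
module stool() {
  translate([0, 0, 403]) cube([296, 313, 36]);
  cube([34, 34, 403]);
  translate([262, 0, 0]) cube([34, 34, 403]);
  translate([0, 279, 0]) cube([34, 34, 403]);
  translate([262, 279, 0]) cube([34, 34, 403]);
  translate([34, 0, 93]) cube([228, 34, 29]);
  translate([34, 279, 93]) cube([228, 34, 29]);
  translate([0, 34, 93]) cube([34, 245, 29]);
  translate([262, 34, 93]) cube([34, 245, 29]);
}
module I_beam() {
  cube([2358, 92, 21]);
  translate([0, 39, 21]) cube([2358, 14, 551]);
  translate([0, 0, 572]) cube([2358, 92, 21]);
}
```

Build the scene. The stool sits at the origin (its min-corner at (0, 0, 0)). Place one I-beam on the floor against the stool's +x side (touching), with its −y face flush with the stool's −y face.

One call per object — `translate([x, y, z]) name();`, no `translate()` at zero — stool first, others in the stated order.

stool();
translate([296, 0, 0]) I_beam();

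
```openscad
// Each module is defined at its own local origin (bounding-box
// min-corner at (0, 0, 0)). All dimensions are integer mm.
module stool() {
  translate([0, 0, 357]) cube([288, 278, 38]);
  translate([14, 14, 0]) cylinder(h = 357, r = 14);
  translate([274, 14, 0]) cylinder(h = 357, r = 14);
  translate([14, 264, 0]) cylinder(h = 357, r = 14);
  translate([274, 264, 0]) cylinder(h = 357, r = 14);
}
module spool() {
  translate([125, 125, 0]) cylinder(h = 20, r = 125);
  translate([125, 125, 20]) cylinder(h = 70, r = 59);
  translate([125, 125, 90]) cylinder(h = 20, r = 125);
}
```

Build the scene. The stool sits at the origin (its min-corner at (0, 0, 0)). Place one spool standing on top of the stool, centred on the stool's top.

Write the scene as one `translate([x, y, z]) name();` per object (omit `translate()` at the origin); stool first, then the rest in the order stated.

stool();
translate([19, 14, 395]) spool();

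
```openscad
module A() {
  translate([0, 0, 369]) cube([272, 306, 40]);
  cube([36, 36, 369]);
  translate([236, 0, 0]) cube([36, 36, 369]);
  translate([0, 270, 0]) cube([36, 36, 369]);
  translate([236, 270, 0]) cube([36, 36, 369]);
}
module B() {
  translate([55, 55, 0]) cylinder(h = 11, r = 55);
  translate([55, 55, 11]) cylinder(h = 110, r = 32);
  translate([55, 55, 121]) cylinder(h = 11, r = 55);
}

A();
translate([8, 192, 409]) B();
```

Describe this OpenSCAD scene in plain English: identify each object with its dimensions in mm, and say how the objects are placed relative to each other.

A is a four-legged stool. The seat is 272×306 mm, 40 mm thick, top at z = 409 mm. It stands on four square legs, each 36×36 mm in cross-section, from z = 0 to the seat underside, each flush with a corner of the seat.

B is a spool: two coaxial disc flanges of radius 55 mm and thickness 11 mm, joined by a core cylinder of radius 32 mm and height 110 mm. The lower flange rests on z = 0 and the three cylinders share a vertical axis.

The spool is on top of the stool.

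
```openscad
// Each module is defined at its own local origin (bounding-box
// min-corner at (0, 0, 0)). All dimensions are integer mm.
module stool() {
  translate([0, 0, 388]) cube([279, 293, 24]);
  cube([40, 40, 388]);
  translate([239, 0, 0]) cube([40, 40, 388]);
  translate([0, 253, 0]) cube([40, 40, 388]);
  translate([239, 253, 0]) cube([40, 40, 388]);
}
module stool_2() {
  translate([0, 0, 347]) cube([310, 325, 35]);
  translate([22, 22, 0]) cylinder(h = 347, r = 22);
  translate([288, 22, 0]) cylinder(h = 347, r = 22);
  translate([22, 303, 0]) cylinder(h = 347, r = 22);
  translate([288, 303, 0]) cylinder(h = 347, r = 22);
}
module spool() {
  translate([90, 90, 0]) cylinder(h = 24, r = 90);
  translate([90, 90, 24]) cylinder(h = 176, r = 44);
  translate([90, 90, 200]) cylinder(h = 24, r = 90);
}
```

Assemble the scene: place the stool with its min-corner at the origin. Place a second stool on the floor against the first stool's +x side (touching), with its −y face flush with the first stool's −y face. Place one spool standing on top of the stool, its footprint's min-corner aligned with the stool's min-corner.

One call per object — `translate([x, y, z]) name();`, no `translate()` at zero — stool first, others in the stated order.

stool();
translate([279, 0, 0]) stool_2();
translate([0, 0, 412]) spool();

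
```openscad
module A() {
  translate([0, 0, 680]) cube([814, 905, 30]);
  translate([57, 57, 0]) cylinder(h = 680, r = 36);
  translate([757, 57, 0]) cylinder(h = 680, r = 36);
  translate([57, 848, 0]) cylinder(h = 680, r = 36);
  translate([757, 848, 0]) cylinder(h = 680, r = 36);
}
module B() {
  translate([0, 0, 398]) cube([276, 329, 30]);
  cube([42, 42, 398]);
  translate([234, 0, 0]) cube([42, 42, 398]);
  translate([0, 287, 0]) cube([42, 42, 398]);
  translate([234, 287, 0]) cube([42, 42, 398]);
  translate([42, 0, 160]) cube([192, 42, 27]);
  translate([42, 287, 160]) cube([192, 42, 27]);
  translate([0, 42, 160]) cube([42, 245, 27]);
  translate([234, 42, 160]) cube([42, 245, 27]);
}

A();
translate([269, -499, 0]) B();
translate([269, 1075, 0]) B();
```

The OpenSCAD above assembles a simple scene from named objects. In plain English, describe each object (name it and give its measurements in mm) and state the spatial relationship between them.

A is a table: top 814 mm (x) × 905 mm (y), 30 mm thick, upper face at z = 710 mm, on four round legs of 72 mm diameter, each leg's bounding box inset 21 mm from the nearest pair of top edges, running from z = 0 to the bottom of the top.

B is a four-legged stool. The seat is 276×329 mm, 30 mm thick, top at z = 428 mm. It stands on four square legs, each 42×42 mm in cross-section, from z = 0 to the seat underside, each flush with a corner of the seat. Four stretchers, 42 mm wide and 27 mm tall, connect adjacent legs with their undersides at z = 160 mm, each running between the inner faces of the legs it joins and aligned with the legs' outer faces on the other axis.

Two stools sit around the table at the −y, +y sides.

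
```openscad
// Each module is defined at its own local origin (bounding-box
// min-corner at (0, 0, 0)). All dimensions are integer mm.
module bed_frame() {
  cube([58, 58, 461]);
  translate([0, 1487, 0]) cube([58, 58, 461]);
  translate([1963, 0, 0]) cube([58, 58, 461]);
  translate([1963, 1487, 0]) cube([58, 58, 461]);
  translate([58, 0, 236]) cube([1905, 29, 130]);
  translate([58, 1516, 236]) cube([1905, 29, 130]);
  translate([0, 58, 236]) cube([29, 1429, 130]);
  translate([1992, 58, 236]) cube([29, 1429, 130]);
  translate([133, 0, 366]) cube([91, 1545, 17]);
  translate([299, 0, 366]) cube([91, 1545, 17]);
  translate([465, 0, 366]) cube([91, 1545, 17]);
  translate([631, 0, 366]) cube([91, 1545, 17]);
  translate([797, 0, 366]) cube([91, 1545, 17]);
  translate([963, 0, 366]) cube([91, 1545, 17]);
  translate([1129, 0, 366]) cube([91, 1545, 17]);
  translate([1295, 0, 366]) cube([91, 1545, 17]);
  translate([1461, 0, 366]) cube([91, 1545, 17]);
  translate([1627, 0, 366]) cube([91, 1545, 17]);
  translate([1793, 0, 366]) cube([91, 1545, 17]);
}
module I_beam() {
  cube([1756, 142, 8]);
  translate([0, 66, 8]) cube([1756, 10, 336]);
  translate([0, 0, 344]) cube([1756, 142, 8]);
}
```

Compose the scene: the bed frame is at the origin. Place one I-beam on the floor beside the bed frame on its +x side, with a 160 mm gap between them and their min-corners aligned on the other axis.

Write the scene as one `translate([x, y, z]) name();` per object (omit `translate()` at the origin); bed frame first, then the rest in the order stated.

bed_frame();
translate([2181, 0, 0]) I_beam();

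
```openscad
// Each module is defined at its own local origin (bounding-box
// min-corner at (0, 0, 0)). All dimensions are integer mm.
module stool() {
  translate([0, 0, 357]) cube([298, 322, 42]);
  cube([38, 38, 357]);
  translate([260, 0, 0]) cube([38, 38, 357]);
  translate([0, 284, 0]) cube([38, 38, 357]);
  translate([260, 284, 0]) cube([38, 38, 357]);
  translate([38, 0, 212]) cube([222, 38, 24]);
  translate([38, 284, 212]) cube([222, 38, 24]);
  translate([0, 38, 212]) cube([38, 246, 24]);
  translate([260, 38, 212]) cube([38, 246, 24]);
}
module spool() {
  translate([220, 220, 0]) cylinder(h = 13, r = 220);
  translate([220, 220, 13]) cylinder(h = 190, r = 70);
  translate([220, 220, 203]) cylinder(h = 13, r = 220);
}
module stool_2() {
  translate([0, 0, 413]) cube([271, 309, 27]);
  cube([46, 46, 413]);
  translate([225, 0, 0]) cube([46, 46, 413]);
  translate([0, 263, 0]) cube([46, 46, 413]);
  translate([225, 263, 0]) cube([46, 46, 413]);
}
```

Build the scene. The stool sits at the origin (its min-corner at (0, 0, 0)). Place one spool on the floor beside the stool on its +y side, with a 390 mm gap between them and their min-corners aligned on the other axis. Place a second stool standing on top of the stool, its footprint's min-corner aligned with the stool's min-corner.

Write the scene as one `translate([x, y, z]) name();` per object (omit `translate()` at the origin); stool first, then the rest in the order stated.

stool();
translate([0, 712, 0]) spool();
translate([0, 0, 399]) stool_2();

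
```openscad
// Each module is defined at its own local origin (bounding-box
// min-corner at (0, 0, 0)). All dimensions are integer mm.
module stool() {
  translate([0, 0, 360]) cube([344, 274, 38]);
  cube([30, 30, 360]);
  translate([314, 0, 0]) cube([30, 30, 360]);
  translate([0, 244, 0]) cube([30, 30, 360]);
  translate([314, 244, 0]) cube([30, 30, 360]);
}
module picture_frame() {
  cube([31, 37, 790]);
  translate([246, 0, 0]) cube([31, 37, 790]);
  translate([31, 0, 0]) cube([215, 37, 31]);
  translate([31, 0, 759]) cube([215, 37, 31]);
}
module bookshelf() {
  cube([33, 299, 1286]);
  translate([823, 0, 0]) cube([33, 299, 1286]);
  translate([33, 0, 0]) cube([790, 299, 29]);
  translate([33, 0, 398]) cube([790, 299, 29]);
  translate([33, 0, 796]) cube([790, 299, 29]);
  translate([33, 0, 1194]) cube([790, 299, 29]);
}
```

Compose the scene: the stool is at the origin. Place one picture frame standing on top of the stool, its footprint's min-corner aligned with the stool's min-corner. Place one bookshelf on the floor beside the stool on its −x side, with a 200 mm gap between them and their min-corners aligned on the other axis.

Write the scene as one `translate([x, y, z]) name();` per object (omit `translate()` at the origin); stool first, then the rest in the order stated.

stool();
translate([0, 0, 398]) picture_frame();
translate([-1056, 0, 0]) bookshelf();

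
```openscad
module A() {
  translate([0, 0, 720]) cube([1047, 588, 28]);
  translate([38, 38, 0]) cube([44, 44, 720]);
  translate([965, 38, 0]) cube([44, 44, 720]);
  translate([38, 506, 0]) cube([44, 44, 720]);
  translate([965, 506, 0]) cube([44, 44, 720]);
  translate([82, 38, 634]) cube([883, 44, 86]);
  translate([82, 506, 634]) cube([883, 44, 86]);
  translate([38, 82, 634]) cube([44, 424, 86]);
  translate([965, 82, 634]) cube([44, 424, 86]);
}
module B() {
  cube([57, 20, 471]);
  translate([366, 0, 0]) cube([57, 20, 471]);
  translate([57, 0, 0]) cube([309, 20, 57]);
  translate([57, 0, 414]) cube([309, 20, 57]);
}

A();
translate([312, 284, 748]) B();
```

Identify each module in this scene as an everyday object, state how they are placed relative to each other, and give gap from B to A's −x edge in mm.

The picture frame's min-x is at 312; the table's min-x is 0; gap = 312 mm.

A is a table. B is a picture frame. The picture frame is on top of the table, centred. The gap from the picture frame to the table's −x edge is 312 mm.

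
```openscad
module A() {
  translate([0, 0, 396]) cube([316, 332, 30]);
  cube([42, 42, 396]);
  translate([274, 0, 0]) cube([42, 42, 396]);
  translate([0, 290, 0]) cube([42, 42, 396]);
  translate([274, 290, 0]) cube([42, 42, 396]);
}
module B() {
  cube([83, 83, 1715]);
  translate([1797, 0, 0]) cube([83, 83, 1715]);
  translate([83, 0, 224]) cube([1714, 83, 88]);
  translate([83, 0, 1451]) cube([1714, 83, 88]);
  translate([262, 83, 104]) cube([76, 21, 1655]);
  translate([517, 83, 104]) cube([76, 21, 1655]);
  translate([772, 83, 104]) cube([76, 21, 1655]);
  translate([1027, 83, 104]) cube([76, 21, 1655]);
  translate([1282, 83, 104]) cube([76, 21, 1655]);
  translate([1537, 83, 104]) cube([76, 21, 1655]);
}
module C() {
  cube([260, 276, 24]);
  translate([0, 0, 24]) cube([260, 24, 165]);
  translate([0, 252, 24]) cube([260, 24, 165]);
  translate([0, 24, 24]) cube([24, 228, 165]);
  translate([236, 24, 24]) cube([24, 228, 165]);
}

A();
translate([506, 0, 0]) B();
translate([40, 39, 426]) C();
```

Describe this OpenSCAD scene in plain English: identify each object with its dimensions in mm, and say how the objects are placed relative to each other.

A is a simple wooden stool: a rectangular seat 316 mm (x) by 332 mm (y), 30 mm thick, top face at z = 426 mm, on four square legs, each 42×42 mm in cross-section. The legs rest on z = 0, each flush with a corner of the seat.

B is a fence section. Two 83×83 mm posts, 1715 mm tall, stand on the floor with a clear span of 1714 mm between their inner faces. Two horizontal rails of 83×88 mm section span the gap between the posts with their undersides at z = 224 mm and z = 1451 mm, flush with the posts' −y face. 6 pickets, each 76 mm wide, 21 mm thick and 1655 mm tall, are fixed to the +y face of the rails with their bottoms at z = 104 mm, evenly spaced across the span with equal gaps (rounded down to the nearest mm) at the −x end and between each pair — any rounding remainder accumulates at the +x end.

C is an open storage box with external size 260×276×189 mm and wall thickness 24 mm (the base is also 24 mm thick). The base covers the whole footprint; the four walls stand on the base, with the y-facing walls full-width and the x-facing walls fitting between their inner faces.

The fence section is on the floor beside the stool on its +x side. The open box is on top of the stool.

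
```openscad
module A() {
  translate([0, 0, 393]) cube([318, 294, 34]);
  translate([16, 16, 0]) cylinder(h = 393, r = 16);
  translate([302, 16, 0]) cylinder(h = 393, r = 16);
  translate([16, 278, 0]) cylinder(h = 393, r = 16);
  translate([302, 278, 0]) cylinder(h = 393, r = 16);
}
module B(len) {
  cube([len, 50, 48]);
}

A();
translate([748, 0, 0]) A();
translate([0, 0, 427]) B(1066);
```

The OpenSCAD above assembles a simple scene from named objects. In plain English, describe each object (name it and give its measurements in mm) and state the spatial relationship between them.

A is a four-legged stool. The seat is 318×294 mm, 34 mm thick, top at z = 427 mm. It stands on four round legs, each 32 mm in diameter, from z = 0 to the seat underside, each leg's axis is inset half a diameter from the nearest pair of seat edges (so the leg's bounding box is flush with the corner).

B is a rectangular beam 1066 mm long (x), 50 mm deep (y), 48 mm thick (z).

The beam spans the tops of two stools placed 430 mm apart, resting at z = 427 mm.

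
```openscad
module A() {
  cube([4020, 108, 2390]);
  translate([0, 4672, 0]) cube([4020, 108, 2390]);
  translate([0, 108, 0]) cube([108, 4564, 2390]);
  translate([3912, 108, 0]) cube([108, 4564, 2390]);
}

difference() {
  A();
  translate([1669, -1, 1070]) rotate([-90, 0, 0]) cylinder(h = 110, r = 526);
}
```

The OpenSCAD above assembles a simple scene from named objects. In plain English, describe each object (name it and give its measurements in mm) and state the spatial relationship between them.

A is the wall frame of a small rectangular building: four walls, each 2390 mm tall and 108 mm thick, enclosing a footprint 4020 mm (x) by 4780 mm (y) outside-to-outside, with no floor or roof. The front and back walls (the −y and +y sides) span the full width; the two side walls fit between them.

The house frame has a circular hole of radius 526 mm through its front wall, centred at (x = 1669, z = 1070).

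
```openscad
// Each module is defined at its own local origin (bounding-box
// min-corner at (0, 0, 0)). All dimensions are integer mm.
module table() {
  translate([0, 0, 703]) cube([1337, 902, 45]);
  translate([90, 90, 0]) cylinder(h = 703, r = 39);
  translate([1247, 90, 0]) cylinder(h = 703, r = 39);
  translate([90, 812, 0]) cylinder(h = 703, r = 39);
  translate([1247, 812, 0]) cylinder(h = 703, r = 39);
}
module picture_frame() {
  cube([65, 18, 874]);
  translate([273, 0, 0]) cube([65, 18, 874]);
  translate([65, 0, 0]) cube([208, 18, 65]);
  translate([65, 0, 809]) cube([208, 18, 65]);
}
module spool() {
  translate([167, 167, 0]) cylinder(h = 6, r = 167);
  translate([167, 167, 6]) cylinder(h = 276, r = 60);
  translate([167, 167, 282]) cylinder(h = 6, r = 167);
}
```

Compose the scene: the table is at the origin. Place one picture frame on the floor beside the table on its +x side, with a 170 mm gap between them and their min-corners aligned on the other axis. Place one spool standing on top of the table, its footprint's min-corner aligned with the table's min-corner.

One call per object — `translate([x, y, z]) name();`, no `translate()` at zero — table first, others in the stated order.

table();
translate([1507, 0, 0]) picture_frame();
translate([0, 0, 748]) spool();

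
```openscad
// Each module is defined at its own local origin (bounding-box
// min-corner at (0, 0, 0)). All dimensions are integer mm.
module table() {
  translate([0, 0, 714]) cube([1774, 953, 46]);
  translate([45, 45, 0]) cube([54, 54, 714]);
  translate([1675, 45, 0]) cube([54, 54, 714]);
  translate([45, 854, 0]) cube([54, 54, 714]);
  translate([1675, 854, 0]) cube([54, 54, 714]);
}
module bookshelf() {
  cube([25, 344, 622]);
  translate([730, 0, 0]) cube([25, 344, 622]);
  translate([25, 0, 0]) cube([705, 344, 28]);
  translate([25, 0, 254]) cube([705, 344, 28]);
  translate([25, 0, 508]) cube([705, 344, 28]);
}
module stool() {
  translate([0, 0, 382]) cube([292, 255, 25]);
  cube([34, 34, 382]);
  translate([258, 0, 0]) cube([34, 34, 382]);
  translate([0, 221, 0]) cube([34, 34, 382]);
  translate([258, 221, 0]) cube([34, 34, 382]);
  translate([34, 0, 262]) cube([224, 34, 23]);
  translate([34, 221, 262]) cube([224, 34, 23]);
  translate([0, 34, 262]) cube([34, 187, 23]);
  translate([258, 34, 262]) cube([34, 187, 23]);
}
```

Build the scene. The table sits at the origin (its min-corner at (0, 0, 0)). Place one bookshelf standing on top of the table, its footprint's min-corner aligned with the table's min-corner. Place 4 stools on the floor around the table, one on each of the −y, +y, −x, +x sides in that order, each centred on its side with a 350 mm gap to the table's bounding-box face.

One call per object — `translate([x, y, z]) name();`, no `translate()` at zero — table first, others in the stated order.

table();
translate([0, 0, 760]) bookshelf();
translate([741, -605, 0]) stool();
translate([741, 1303, 0]) stool();
translate([-642, 349, 0]) stool();
translate([2124, 349, 0]) stool();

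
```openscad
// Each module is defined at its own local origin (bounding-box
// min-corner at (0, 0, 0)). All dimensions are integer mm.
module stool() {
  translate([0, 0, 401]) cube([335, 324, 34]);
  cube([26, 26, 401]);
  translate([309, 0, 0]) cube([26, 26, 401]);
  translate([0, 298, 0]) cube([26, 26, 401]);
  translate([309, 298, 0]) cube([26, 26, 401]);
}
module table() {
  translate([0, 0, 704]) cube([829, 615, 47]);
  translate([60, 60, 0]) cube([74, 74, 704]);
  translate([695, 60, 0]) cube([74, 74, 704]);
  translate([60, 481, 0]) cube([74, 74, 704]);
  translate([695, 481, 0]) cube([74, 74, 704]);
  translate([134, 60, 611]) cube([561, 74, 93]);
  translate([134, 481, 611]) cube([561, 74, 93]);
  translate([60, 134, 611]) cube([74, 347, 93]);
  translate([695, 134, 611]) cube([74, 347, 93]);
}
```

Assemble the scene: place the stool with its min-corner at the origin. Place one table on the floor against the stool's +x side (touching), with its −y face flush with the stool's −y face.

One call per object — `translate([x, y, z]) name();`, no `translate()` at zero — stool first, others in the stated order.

stool();
translate([335, 0, 0]) table();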